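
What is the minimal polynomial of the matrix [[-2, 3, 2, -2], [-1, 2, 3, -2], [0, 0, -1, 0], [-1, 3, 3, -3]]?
The characteristic polynomial factors as (x + 1)^4. The minimal polynomial is ∏(x - λ)^{k_λ} where k_λ is the size of the largest Jordan block at λ.

For λ = -1: rank(A + I) = 2, and the largest Jordan block has size 3 (the smallest k with rank((A + I)^k) = rank((A + I)^(k+1))).

So m_A(x) = (x + 1)^3.

m_A(x) = (x + 1)^3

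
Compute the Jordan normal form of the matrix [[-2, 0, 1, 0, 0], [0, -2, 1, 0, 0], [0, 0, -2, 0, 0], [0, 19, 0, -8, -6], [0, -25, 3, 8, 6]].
J = [[-2, 1, 0, 0, 0], [0, -2, 1, 0, 0], [0, 0, -2, 0, 0], [0, 0, 0, -2, 0], [0, 0, 0, 0, 0]]

The characteristic polynomial is det(xI - A) = x(x + 2)^4, so the eigenvalues are -2 (algebraic multiplicity 4), 0 (algebraic multiplicity 1).

For λ = -2: rank(A + 2I) = 3, rank((A + 2I)^2) = 2, rank((A + 2I)^3) = 1. The eigenspace has dimension 5 - 3 = 2, so there are 2 Jordan blocks; the rank sequence gives block sizes [3, 1].

For λ = 0: algebraic multiplicity 1 gives one 1×1 block.

Assembling the blocks gives the Jordan form J above.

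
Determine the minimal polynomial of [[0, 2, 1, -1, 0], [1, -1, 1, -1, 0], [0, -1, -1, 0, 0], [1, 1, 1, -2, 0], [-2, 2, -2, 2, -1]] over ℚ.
m_A(x) = (x + 1)^3

The characteristic polynomial factors as (x + 1)^5. The minimal polynomial is ∏(x - λ)^{k_λ} where k_λ is the size of the largest Jordan block at λ.

For λ = -1: rank(A + I) = 2, and the largest Jordan block has size 3 (the smallest k with rank((A + I)^k) = rank((A + I)^(k+1))).

So m_A(x) = (x + 1)^3.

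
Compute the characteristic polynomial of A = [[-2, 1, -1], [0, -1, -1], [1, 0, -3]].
xI - A = [[x + 2, -1, 1], [0, x + 1, 1], [-1, 0, x + 3]].

Expanding det(xI - A) along the first row:
det(xI - A) = + (x + 2)·det([[x + 1, 1], [0, x + 3]]) - (-1)·det([[0, 1], [-1, x + 3]]) + (1)·det([[0, x + 1], [-1, 0]]).

Evaluating gives χ_A(x) = x^3 + 6x^2 + 12x + 8 = (x + 2)^3.

χ_A(x) = (x + 2)^3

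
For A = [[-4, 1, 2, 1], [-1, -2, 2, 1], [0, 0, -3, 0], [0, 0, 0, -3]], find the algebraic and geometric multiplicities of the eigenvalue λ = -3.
algebraic multiplicity 4, geometric multiplicity 3

The characteristic polynomial is (x + 3)^4, so the factor x + 3 appears with exponent 4: the algebraic multiplicity is 4.

rank(A + 3I) = 1, so the eigenspace has dimension 4 - 1 = 3: the geometric multiplicity is 3.

Since 3 < 4, A is not diagonalizable.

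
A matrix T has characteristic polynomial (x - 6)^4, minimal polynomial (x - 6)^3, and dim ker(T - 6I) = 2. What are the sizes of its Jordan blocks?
Jordan blocks: (6, 3), (6, 1)

λ = 6: algebraic multiplicity 4 (exponent in χ_T), largest block size 3 (exponent in m_T), 2 blocks (geometric multiplicity). These force block sizes [3, 1].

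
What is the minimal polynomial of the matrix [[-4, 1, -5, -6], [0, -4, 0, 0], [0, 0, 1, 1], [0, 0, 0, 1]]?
m_A(x) = (x - 1)^2(x + 4)^2

The characteristic polynomial factors as (x - 1)^2(x + 4)^2. The minimal polynomial is ∏(x - λ)^{k_λ} where k_λ is the size of the largest Jordan block at λ.

For λ = -4: rank(A + 4I) = 3, and the largest Jordan block has size 2 (the smallest k with rank((A + 4I)^k) = rank((A + 4I)^(k+1))).
For λ = 1: rank(A - I) = 3, and the largest Jordan block has size 2 (the smallest k with rank((A - I)^k) = rank((A - I)^(k+1))).

So m_A(x) = (x - 1)^2(x + 4)^2.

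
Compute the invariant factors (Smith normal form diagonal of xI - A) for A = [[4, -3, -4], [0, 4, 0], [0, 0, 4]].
x - 4, (x - 4)^2

The Jordan structure of A has elementary divisors (x - 4)^2, (x - 4). Arranging the block sizes at each eigenvalue in decreasing order and taking row products gives the invariant factors.

Invariant factors (smallest first, each dividing the next): x - 4, (x - 4)^2.

Check: the last factor (x - 4)^2 is the minimal polynomial, and the product (x - 4)^3 is the characteristic polynomial.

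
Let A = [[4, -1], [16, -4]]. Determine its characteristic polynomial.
χ_A(x) = x^2

xI - A = [[x - 4, 1], [-16, x + 4]].

Expanding det(xI - A) along the first row:
det(xI - A) = + (x - 4)·det([[x + 4]]) - (1)·det([[-16]]).

Evaluating gives χ_A(x) = x^2.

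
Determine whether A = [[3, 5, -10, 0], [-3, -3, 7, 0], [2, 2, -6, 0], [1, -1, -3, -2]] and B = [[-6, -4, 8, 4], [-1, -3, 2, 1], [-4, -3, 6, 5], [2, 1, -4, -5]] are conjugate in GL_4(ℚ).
Yes.

Two matrices over a field are similar if and only if they have the same invariant factors.

Both A and B have characteristic polynomial (x + 2)^4 and minimal polynomial (x + 2)^3. Computing further, both have invariant factors x + 2, (x + 2)^3. Hence A and B are similar.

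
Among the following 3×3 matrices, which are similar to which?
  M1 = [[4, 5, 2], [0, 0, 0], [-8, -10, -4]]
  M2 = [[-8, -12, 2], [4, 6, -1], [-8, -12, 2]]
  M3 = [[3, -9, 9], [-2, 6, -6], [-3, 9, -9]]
1 class: {M1, M2, M3}

Characteristic polynomials: χ_{M1} = x^3, χ_{M2} = x^3, χ_{M3} = x^3.

{M1, M2, M3}: invariant factors x, x^2.

Matrices are similar if and only if their invariant-factor lists agree; the partition into similarity classes is {M1, M2, M3}.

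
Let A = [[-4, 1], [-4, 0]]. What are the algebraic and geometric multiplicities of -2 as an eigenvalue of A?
algebraic multiplicity 2, geometric multiplicity 1

The characteristic polynomial is (x + 2)^2, so the factor x + 2 appears with exponent 2: the algebraic multiplicity is 2.

rank(A + 2I) = 1, so the eigenspace has dimension 2 - 1 = 1: the geometric multiplicity is 1.

Since 1 < 2, A is not diagonalizable.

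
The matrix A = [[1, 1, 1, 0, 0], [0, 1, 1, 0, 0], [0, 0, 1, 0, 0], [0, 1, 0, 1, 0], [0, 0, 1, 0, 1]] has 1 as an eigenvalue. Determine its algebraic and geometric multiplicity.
The characteristic polynomial is (x - 1)^5, so the factor x - 1 appears with exponent 5: the algebraic multiplicity is 5.

rank(A - I) = 2, so the eigenspace has dimension 5 - 2 = 3: the geometric multiplicity is 3.

Since 3 < 5, A is not diagonalizable.

algebraic multiplicity 5, geometric multiplicity 3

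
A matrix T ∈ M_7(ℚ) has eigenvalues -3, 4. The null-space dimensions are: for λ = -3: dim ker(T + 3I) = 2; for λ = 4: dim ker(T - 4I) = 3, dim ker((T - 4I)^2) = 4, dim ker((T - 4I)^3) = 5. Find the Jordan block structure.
Jordan blocks: (-3, 1), (-3, 1), (4, 3), (4, 1), (4, 1)

λ = -3: successive nullity increments [2] count blocks of size ≥ k; block sizes are [1, 1].
λ = 4: successive nullity increments [3, 1, 1] count blocks of size ≥ k; block sizes are [3, 1, 1].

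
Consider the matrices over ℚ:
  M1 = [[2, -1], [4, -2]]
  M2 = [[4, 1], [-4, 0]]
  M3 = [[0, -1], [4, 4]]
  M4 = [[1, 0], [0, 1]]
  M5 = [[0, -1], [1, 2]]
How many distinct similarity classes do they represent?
4 classes: {M1}, {M2, M3}, {M4}, {M5}

Characteristic polynomials: χ_{M1} = x^2, χ_{M2} = (x - 2)^2, χ_{M3} = (x - 2)^2, χ_{M4} = (x - 1)^2, χ_{M5} = (x - 1)^2.

{M1}: invariant factors x^2.

{M2, M3}: invariant factors (x - 2)^2.

{M4}: invariant factors x - 1, x - 1.

{M5}: invariant factors (x - 1)^2.

Matrices are similar if and only if their invariant-factor lists agree; the partition into similarity classes is {M1}, {M2, M3}, {M4}, {M5}.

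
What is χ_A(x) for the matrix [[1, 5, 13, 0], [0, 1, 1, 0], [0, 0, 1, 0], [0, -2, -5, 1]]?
xI - A = [[x - 1, -5, -13, 0], [0, x - 1, -1, 0], [0, 0, x - 1, 0], [0, 2, 5, x - 1]].

Expanding det(xI - A) along the first row:
det(xI - A) = + (x - 1)·det([[x - 1, -1, 0], [0, x - 1, 0], [2, 5, x - 1]]) - (-5)·det([[0, -1, 0], [0, x - 1, 0], [0, 5, x - 1]]) + (-13)·det([[0, x - 1, 0], [0, 0, 0], [0, 2, x - 1]]) - (0)·det([[0, x - 1, -1], [0, 0, x - 1], [0, 2, 5]]).

Evaluating gives χ_A(x) = x^4 - 4x^3 + 6x^2 - 4x + 1 = (x - 1)^4.

χ_A(x) = (x - 1)^4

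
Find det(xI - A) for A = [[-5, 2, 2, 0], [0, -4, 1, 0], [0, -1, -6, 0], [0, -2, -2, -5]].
xI - A = [[x + 5, -2, -2, 0], [0, x + 4, -1, 0], [0, 1, x + 6, 0], [0, 2, 2, x + 5]].

Expanding det(xI - A) along the first row:
det(xI - A) = + (x + 5)·det([[x + 4, -1, 0], [1, x + 6, 0], [2, 2, x + 5]]) - (-2)·det([[0, -1, 0], [0, x + 6, 0], [0, 2, x + 5]]) + (-2)·det([[0, x + 4, 0], [0, 1, 0], [0, 2, x + 5]]) - (0)·det([[0, x + 4, -1], [0, 1, x + 6], [0, 2, 2]]).

Evaluating gives χ_A(x) = x^4 + 20x^3 + 150x^2 + 500x + 625 = (x + 5)^4.

χ_A(x) = (x + 5)^4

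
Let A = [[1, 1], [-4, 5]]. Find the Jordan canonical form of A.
J = [[3, 1], [0, 3]]

The characteristic polynomial is det(xI - A) = (x - 3)^2, so the eigenvalues are 3 (algebraic multiplicity 2).

For λ = 3: rank(A - 3I) = 1, rank((A - 3I)^2) = 0. The eigenspace has dimension 2 - 1 = 1, so there is 1 Jordan block; the rank sequence gives block sizes [2].

Assembling the blocks gives the Jordan form J above.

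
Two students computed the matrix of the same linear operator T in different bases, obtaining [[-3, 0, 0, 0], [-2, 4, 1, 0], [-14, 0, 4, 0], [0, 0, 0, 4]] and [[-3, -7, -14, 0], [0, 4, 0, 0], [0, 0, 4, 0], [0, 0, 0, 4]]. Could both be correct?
Both have characteristic polynomial (x - 4)^3(x + 3), but the minimal polynomial of A is (x - 4)^2(x + 3) while the minimal polynomial of B is (x - 4)(x + 3). The minimal polynomial is a similarity invariant, so A and B are not similar.

No.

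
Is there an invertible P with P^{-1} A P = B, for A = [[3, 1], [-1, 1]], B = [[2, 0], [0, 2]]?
Both have characteristic polynomial (x - 2)^2, but the minimal polynomial of A is (x - 2)^2 while the minimal polynomial of B is x - 2. The minimal polynomial is a similarity invariant, so A and B are not similar.

No.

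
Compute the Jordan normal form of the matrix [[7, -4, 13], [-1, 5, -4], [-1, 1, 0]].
J = [[4, 1, 0], [0, 4, 1], [0, 0, 4]]

The characteristic polynomial is det(xI - A) = (x - 4)^3, so the eigenvalues are 4 (algebraic multiplicity 3).

For λ = 4: rank(A - 4I) = 2, rank((A - 4I)^2) = 1, rank((A - 4I)^3) = 0. The eigenspace has dimension 3 - 2 = 1, so there is 1 Jordan block; the rank sequence gives block sizes [3].

Assembling the blocks gives the Jordan form J above.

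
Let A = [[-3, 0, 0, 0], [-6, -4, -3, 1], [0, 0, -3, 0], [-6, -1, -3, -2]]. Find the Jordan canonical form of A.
The characteristic polynomial is det(xI - A) = (x + 3)^4, so the eigenvalues are -3 (algebraic multiplicity 4).

For λ = -3: rank(A + 3I) = 1, rank((A + 3I)^2) = 0. The eigenspace has dimension 4 - 1 = 3, so there are 3 Jordan blocks; the rank sequence gives block sizes [2, 1, 1].

Assembling the blocks gives the Jordan form J above.

J = [[-3, 1, 0, 0], [0, -3, 0, 0], [0, 0, -3, 0], [0, 0, 0, -3]]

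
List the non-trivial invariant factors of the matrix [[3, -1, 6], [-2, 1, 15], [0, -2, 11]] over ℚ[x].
The Jordan structure of A has elementary divisors (x - 5)^3. Arranging the block sizes at each eigenvalue in decreasing order and taking row products gives the invariant factors.

Invariant factors (smallest first, each dividing the next): (x - 5)^3.

Check: the last factor (x - 5)^3 is the minimal polynomial, and the product (x - 5)^3 is the characteristic polynomial.

(x - 5)^3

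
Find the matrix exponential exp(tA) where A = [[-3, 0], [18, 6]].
e^{tA} = [[e^{-3*t}, 0], [(2*e^{9*t} - 2)*e^{-3*t}, e^{6*t}]]

A has Jordan form J = [[-3, 0], [0, 6]] with A = PJP^{-1}, so e^{tA} = P e^{tJ} P^{-1}.

For a Jordan block J_k(λ), e^{tJ_k(λ)} = e^{λt} · (I + tN + t^2 N^2/2! + ... + t^{k-1} N^{k-1}/(k-1)!) where N is the nilpotent superdiagonal part.

Assembling the blocks and conjugating back gives the entries of e^{tA} as shown above.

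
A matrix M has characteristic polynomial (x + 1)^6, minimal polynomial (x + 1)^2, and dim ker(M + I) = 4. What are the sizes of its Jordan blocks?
λ = -1: algebraic multiplicity 6 (exponent in χ_M), largest block size 2 (exponent in m_M), 4 blocks (geometric multiplicity). These force block sizes [2, 2, 1, 1].

Jordan blocks: (-1, 2), (-1, 2), (-1, 1), (-1, 1)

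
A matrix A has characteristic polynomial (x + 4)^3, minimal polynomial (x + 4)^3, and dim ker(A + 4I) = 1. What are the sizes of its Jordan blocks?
Jordan blocks: (-4, 3)

λ = -4: algebraic multiplicity 3 (exponent in χ_A), largest block size 3 (exponent in m_A), 1 block (geometric multiplicity). This forces block sizes [3].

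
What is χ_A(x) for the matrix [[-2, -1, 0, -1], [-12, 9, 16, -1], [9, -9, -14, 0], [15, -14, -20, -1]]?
χ_A(x) = (x + 2)^4

xI - A = [[x + 2, 1, 0, 1], [12, x - 9, -16, 1], [-9, 9, x + 14, 0], [-15, 14, 20, x + 1]].

Expanding det(xI - A) along the first row:
det(xI - A) = + (x + 2)·det([[x - 9, -16, 1], [9, x + 14, 0], [14, 20, x + 1]]) - (1)·det([[12, -16, 1], [-9, x + 14, 0], [-15, 20, x + 1]]) + (0)·det([[12, x - 9, 1], [-9, 9, 0], [-15, 14, x + 1]]) - (1)·det([[12, x - 9, -16], [-9, 9, x + 14], [-15, 14, 20]]).

Evaluating gives χ_A(x) = x^4 + 8x^3 + 24x^2 + 32x + 16 = (x + 2)^4.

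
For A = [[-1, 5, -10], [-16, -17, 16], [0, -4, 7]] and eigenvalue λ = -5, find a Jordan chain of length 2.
v_1 = [[0, 1, 0]]^T, v_2 = [[5, -12, -4]]^T

We seek v_1 ∈ ker((A + 5I)^2) \ ker(A + 5I), then set v_{i+1} = (A + 5I) v_i.

One such chain is v_1 = [[0, 1, 0]]^T, v_2 = [[5, -12, -4]]^T. Check: (A + 5I) v_2 = [[0, 0, 0]]^T = 0.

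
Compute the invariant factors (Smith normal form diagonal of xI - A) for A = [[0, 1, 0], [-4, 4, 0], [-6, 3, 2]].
The Jordan structure of A has elementary divisors (x - 2)^2, (x - 2). Arranging the block sizes at each eigenvalue in decreasing order and taking row products gives the invariant factors.

Invariant factors (smallest first, each dividing the next): x - 2, (x - 2)^2.

Check: the last factor (x - 2)^2 is the minimal polynomial, and the product (x - 2)^3 is the characteristic polynomial.

x - 2, (x - 2)^2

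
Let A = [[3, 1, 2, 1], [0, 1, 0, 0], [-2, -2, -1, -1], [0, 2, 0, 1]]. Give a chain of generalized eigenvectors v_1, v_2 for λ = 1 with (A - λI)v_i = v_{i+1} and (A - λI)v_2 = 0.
v_1 = [[1, 1, 0, 0]]^T, v_2 = [[3, 0, -4, 2]]^T

We seek v_1 ∈ ker((A - I)^2) \ ker(A - I), then set v_{i+1} = (A - I) v_i.

One such chain is v_1 = [[1, 1, 0, 0]]^T, v_2 = [[3, 0, -4, 2]]^T. Check: (A - I) v_2 = [[0, 0, 0, 0]]^T = 0.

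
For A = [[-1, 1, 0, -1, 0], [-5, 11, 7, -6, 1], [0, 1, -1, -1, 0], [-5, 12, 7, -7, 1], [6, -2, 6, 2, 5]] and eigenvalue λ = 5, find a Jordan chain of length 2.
v_1 = [[0, 0, 0, 0, 1]]^T, v_2 = [[0, 1, 0, 1, 0]]^T

We seek v_1 ∈ ker((A - 5I)^2) \ ker(A - 5I), then set v_{i+1} = (A - 5I) v_i.

One such chain is v_1 = [[0, 0, 0, 0, 1]]^T, v_2 = [[0, 1, 0, 1, 0]]^T. Check: (A - 5I) v_2 = [[0, 0, 0, 0, 0]]^T = 0.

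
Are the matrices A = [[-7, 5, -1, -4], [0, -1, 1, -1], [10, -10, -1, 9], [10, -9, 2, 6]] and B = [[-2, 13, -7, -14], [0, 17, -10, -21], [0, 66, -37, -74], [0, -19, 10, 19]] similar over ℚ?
Yes.

Two matrices over a field are similar if and only if they have the same invariant factors.

Both A and B have characteristic polynomial (x - 3)(x + 2)^3 and minimal polynomial (x - 3)(x + 2)^3. Computing further, both have invariant factors (x - 3)(x + 2)^3. Hence A and B are similar.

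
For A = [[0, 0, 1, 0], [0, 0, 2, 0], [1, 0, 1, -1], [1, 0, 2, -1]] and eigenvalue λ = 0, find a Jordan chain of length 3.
We seek v_1 ∈ ker(A^3) \ ker(A^2), then set v_{i+1} = A v_i.

One such chain is v_1 = [[-1, -2, 1, -1]]^T, v_2 = [[1, 2, 1, 2]]^T, v_3 = [[1, 2, 0, 1]]^T. Check: A v_3 = [[0, 0, 0, 0]]^T = 0.

v_1 = [[-1, -2, 1, -1]]^T, v_2 = [[1, 2, 1, 2]]^T, v_3 = [[1, 2, 0, 1]]^T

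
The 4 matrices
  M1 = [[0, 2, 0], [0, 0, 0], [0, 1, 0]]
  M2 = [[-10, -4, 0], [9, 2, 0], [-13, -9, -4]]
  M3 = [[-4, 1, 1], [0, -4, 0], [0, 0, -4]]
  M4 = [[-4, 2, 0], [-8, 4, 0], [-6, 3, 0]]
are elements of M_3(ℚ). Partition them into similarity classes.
Characteristic polynomials: χ_{M1} = x^3, χ_{M2} = (x + 4)^3, χ_{M3} = (x + 4)^3, χ_{M4} = x^3.

{M1, M4}: invariant factors x, x^2.

{M2}: invariant factors (x + 4)^3.

{M3}: invariant factors x + 4, (x + 4)^2.

Matrices are similar if and only if their invariant-factor lists agree; the partition into similarity classes is {M1, M4}, {M2}, {M3}.

3 classes: {M1, M4}, {M2}, {M3}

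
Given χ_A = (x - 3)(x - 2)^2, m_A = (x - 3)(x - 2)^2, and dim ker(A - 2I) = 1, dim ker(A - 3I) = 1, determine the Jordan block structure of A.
λ = 2: algebraic multiplicity 2 (exponent in χ_A), largest block size 2 (exponent in m_A), 1 block (geometric multiplicity). This forces block sizes [2].
λ = 3: algebraic multiplicity 1 (exponent in χ_A), largest block size 1 (exponent in m_A), 1 block (geometric multiplicity). This forces block sizes [1].

Jordan blocks: (2, 2), (3, 1)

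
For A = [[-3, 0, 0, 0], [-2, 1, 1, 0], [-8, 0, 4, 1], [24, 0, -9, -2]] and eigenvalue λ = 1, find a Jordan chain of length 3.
We seek v_1 ∈ ker((A - I)^3) \ ker((A - I)^2), then set v_{i+1} = (A - I) v_i.

One such chain is v_1 = [[0, 1, -1, 4]]^T, v_2 = [[0, -1, 1, -3]]^T, v_3 = [[0, 1, 0, 0]]^T. Check: (A - I) v_3 = [[0, 0, 0, 0]]^T = 0.

v_1 = [[0, 1, -1, 4]]^T, v_2 = [[0, -1, 1, -3]]^T, v_3 = [[0, 1, 0, 0]]^T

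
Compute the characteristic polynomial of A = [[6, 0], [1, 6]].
xI - A = [[x - 6, 0], [-1, x - 6]].

Expanding det(xI - A) along the first row:
det(xI - A) = + (x - 6)·det([[x - 6]]) - (0)·det([[-1]]).

Evaluating gives χ_A(x) = x^2 - 12x + 36 = (x - 6)^2.

χ_A(x) = (x - 6)^2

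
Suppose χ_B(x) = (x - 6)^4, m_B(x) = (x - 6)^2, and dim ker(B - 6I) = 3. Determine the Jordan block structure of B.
λ = 6: algebraic multiplicity 4 (exponent in χ_B), largest block size 2 (exponent in m_B), 3 blocks (geometric multiplicity). These force block sizes [2, 1, 1].

Jordan blocks: (6, 2), (6, 1), (6, 1)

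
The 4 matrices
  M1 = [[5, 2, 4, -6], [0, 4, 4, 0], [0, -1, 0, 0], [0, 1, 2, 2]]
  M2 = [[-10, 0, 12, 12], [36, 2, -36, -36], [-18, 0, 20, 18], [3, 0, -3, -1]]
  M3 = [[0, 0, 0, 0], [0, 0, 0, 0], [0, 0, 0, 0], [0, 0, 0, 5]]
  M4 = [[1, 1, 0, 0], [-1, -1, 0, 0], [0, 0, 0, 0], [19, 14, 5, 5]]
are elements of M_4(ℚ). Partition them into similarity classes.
4 classes: {M1}, {M2}, {M3}, {M4}

Characteristic polynomials: χ_{M1} = (x - 5)(x - 2)^3, χ_{M2} = (x - 5)(x - 2)^3, χ_{M3} = x^3(x - 5), χ_{M4} = x^3(x - 5).

{M1}: invariant factors x - 2, (x - 5)(x - 2)^2.

{M2}: invariant factors x - 2, x - 2, (x - 5)(x - 2).

{M3}: invariant factors x, x, x(x - 5).

{M4}: invariant factors x, x^2(x - 5).

Matrices are similar if and only if their invariant-factor lists agree; the partition into similarity classes is {M1}, {M2}, {M3}, {M4}.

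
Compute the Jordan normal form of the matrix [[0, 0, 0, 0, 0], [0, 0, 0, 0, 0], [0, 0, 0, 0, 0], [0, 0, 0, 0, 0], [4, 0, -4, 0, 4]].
The characteristic polynomial is det(xI - A) = x^4(x - 4), so the eigenvalues are 0 (algebraic multiplicity 4), 4 (algebraic multiplicity 1).

For λ = 0: rank(A) = 1. The eigenspace has dimension 5 - 1 = 4, so there are 4 Jordan blocks; the rank sequence gives block sizes [1, 1, 1, 1].

For λ = 4: algebraic multiplicity 1 gives one 1×1 block.

Assembling the blocks gives the Jordan form J above.

J = [[0, 0, 0, 0, 0], [0, 0, 0, 0, 0], [0, 0, 0, 0, 0], [0, 0, 0, 0, 0], [0, 0, 0, 0, 4]]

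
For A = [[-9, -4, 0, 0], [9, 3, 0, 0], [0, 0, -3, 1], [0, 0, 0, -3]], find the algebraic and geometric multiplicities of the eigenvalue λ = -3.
The characteristic polynomial is (x + 3)^4, so the factor x + 3 appears with exponent 4: the algebraic multiplicity is 4.

rank(A + 3I) = 2, so the eigenspace has dimension 4 - 2 = 2: the geometric multiplicity is 2.

Since 2 < 4, A is not diagonalizable.

algebraic multiplicity 4, geometric multiplicity 2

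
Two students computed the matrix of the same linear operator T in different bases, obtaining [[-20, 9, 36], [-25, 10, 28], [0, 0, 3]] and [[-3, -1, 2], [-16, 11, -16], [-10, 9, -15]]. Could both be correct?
Yes.

Two matrices over a field are similar if and only if they have the same invariant factors.

Both A and B have characteristic polynomial (x - 3)(x + 5)^2 and minimal polynomial (x - 3)(x + 5)^2. Computing further, both have invariant factors (x - 3)(x + 5)^2. Hence A and B are similar.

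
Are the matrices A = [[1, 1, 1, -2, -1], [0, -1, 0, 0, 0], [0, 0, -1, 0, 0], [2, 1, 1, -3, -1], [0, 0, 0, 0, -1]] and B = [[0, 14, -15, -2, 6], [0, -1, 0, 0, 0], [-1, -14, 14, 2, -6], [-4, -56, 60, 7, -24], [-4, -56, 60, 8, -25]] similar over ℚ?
Two matrices over a field are similar if and only if they have the same invariant factors.

Both A and B have characteristic polynomial (x + 1)^5 and minimal polynomial (x + 1)^2. Computing further, both have invariant factors x + 1, x + 1, x + 1, (x + 1)^2. Hence A and B are similar.

Yes.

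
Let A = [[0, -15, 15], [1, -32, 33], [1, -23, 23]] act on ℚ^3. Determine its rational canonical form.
The invariant factors of A (the non-unit diagonal entries of the Smith normal form of xI - A over ℚ[x]) are (x + 1)(x + 3)(x + 5), each dividing the next. The characteristic polynomial is their product, (x + 1)(x + 3)(x + 5).

The rational canonical form is the block-diagonal matrix of companion matrices C(f_i):
R = [[0, 0, -15], [1, 0, -23], [0, 1, -9]].

R = [[0, 0, -15], [1, 0, -23], [0, 1, -9]]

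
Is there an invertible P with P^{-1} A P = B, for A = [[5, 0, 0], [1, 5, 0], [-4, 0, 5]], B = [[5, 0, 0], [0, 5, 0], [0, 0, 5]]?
No.

Both have characteristic polynomial (x - 5)^3, but the minimal polynomial of A is (x - 5)^2 while the minimal polynomial of B is x - 5. The minimal polynomial is a similarity invariant, so A and B are not similar.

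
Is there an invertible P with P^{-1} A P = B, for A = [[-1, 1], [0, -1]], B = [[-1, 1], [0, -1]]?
Yes.

Two matrices over a field are similar if and only if they have the same invariant factors.

Both A and B have characteristic polynomial (x + 1)^2 and minimal polynomial (x + 1)^2. Computing further, both have invariant factors (x + 1)^2. Hence A and B are similar.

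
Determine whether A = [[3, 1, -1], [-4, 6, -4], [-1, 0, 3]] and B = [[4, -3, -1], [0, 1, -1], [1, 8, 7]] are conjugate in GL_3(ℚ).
Two matrices over a field are similar if and only if they have the same invariant factors.

Both A and B have characteristic polynomial (x - 4)^3 and minimal polynomial (x - 4)^3. Computing further, both have invariant factors (x - 4)^3. Hence A and B are similar.

Yes.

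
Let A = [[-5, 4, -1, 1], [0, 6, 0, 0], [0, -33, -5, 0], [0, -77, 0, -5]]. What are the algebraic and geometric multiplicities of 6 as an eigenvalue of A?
The characteristic polynomial is (x - 6)(x + 5)^3, so the factor x - 6 appears with exponent 1: the algebraic multiplicity is 1.

rank(A - 6I) = 3, so the eigenspace has dimension 4 - 3 = 1: the geometric multiplicity is 1.

algebraic multiplicity 1, geometric multiplicity 1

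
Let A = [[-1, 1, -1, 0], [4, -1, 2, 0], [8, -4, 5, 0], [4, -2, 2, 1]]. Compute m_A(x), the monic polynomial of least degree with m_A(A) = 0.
m_A(x) = (x - 1)^2

The characteristic polynomial factors as (x - 1)^4. The minimal polynomial is ∏(x - λ)^{k_λ} where k_λ is the size of the largest Jordan block at λ.

For λ = 1: rank(A - I) = 1, and the largest Jordan block has size 2 (the smallest k with rank((A - I)^k) = rank((A - I)^(k+1))).

So m_A(x) = (x - 1)^2.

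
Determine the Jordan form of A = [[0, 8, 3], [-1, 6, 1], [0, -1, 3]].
The characteristic polynomial is det(xI - A) = (x - 3)^3, so the eigenvalues are 3 (algebraic multiplicity 3).

For λ = 3: rank(A - 3I) = 2, rank((A - 3I)^2) = 1, rank((A - 3I)^3) = 0. The eigenspace has dimension 3 - 2 = 1, so there is 1 Jordan block; the rank sequence gives block sizes [3].

Assembling the blocks gives the Jordan form J above.

J = [[3, 1, 0], [0, 3, 1], [0, 0, 3]]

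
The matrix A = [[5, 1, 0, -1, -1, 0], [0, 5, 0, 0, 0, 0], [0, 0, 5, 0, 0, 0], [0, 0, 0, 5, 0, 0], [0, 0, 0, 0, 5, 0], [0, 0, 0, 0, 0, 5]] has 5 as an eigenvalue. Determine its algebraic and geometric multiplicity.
algebraic multiplicity 6, geometric multiplicity 5

The characteristic polynomial is (x - 5)^6, so the factor x - 5 appears with exponent 6: the algebraic multiplicity is 6.

rank(A - 5I) = 1, so the eigenspace has dimension 6 - 1 = 5: the geometric multiplicity is 5.

Since 5 < 6, A is not diagonalizable.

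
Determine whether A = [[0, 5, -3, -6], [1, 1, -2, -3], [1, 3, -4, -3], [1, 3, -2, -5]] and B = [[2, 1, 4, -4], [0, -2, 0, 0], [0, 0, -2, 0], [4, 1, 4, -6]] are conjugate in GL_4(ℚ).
Both have characteristic polynomial (x + 2)^4, but the minimal polynomial of A is (x + 2)^3 while the minimal polynomial of B is (x + 2)^2. The minimal polynomial is a similarity invariant, so A and B are not similar.

No.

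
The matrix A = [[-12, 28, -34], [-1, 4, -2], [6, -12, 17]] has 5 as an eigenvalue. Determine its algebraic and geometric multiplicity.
The characteristic polynomial is (x - 5)(x - 2)^2, so the factor x - 5 appears with exponent 1: the algebraic multiplicity is 1.

rank(A - 5I) = 2, so the eigenspace has dimension 3 - 2 = 1: the geometric multiplicity is 1.

algebraic multiplicity 1, geometric multiplicity 1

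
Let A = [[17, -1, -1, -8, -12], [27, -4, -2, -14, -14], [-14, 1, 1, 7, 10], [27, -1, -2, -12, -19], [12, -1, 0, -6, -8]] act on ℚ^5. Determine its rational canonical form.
R = [[0, 0, 0, 0, -9], [1, 0, 0, 0, 3], [0, 1, 0, 0, 5], [0, 0, 1, 0, -8], [0, 0, 0, 1, -6]]

The invariant factors of A (the non-unit diagonal entries of the Smith normal form of xI - A over ℚ[x]) are (x + 3)^2(x^3 - x + 1), each dividing the next. The characteristic polynomial is their product, (x + 3)^2(x^3 - x + 1).

The rational canonical form is the block-diagonal matrix of companion matrices C(f_i):
R = [[0, 0, 0, 0, -9], [1, 0, 0, 0, 3], [0, 1, 0, 0, 5], [0, 0, 1, 0, -8], [0, 0, 0, 1, -6]].

Note the characteristic polynomial does not split into linear factors over ℚ, so A has no Jordan form over ℚ; the rational canonical form exists over any field.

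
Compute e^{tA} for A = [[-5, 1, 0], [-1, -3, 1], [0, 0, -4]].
A has Jordan form J = [[-4, 1, 0], [0, -4, 1], [0, 0, -4]] with A = PJP^{-1}, so e^{tA} = P e^{tJ} P^{-1}.

For a Jordan block J_k(λ), e^{tJ_k(λ)} = e^{λt} · (I + tN + t^2 N^2/2! + ... + t^{k-1} N^{k-1}/(k-1)!) where N is the nilpotent superdiagonal part.

Assembling the blocks and conjugating back gives the entries of e^{tA} as shown above.

e^{tA} = [[(1 - t)*e^{-4*t}, t*e^{-4*t}, t^2*e^{-4*t}/2], [-t*e^{-4*t}, (t + 1)*e^{-4*t}, t*(t + 2)*e^{-4*t}/2], [0, 0, e^{-4*t}]]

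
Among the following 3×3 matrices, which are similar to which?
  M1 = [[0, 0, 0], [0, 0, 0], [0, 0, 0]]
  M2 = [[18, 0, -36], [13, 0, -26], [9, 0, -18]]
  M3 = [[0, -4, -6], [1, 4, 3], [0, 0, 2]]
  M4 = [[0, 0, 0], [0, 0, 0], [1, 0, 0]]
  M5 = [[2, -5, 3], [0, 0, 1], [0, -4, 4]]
Characteristic polynomials: χ_{M1} = x^3, χ_{M2} = x^3, χ_{M3} = (x - 2)^3, χ_{M4} = x^3, χ_{M5} = (x - 2)^3.

{M1}: invariant factors x, x, x.

{M2, M4}: invariant factors x, x^2.

{M3}: invariant factors x - 2, (x - 2)^2.

{M5}: invariant factors (x - 2)^3.

Matrices are similar if and only if their invariant-factor lists agree; the partition into similarity classes is {M1}, {M2, M4}, {M3}, {M5}.

4 classes: {M1}, {M2, M4}, {M3}, {M5}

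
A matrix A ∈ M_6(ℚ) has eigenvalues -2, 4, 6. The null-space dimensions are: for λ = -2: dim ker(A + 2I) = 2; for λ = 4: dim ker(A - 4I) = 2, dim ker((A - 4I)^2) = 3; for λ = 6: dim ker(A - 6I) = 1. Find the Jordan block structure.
λ = -2: successive nullity increments [2] count blocks of size ≥ k; block sizes are [1, 1].
λ = 4: successive nullity increments [2, 1] count blocks of size ≥ k; block sizes are [2, 1].
λ = 6: successive nullity increments [1] count blocks of size ≥ k; block sizes are [1].

Jordan blocks: (-2, 1), (-2, 1), (4, 2), (4, 1), (6, 1)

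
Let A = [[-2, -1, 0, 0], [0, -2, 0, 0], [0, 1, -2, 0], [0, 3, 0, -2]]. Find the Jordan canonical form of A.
The characteristic polynomial is det(xI - A) = (x + 2)^4, so the eigenvalues are -2 (algebraic multiplicity 4).

For λ = -2: rank(A + 2I) = 1, rank((A + 2I)^2) = 0. The eigenspace has dimension 4 - 1 = 3, so there are 3 Jordan blocks; the rank sequence gives block sizes [2, 1, 1].

Assembling the blocks gives the Jordan form J above.

J = [[-2, 1, 0, 0], [0, -2, 0, 0], [0, 0, -2, 0], [0, 0, 0, -2]]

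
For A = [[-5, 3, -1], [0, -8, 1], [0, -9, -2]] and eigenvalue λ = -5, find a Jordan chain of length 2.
We seek v_1 ∈ ker((A + 5I)^2) \ ker(A + 5I), then set v_{i+1} = (A + 5I) v_i.

One such chain is v_1 = [[-2, 1, 4]]^T, v_2 = [[-1, 1, 3]]^T. Check: (A + 5I) v_2 = [[0, 0, 0]]^T = 0.

v_1 = [[-2, 1, 4]]^T, v_2 = [[-1, 1, 3]]^T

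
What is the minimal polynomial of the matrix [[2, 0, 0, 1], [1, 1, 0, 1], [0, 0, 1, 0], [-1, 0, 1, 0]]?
The characteristic polynomial factors as (x - 1)^4. The minimal polynomial is ∏(x - λ)^{k_λ} where k_λ is the size of the largest Jordan block at λ.

For λ = 1: rank(A - I) = 2, and the largest Jordan block has size 3 (the smallest k with rank((A - I)^k) = rank((A - I)^(k+1))).

So m_A(x) = (x - 1)^3.

m_A(x) = (x - 1)^3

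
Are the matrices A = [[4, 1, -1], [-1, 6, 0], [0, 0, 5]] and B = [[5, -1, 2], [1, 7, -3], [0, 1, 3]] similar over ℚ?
Yes.

Two matrices over a field are similar if and only if they have the same invariant factors.

Both A and B have characteristic polynomial (x - 5)^3 and minimal polynomial (x - 5)^3. Computing further, both have invariant factors (x - 5)^3. Hence A and B are similar.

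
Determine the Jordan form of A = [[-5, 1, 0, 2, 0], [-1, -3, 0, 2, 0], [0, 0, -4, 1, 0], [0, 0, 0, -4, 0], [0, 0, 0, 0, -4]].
J = [[-4, 1, 0, 0, 0], [0, -4, 0, 0, 0], [0, 0, -4, 1, 0], [0, 0, 0, -4, 0], [0, 0, 0, 0, -4]]

The characteristic polynomial is det(xI - A) = (x + 4)^5, so the eigenvalues are -4 (algebraic multiplicity 5).

For λ = -4: rank(A + 4I) = 2, rank((A + 4I)^2) = 0. The eigenspace has dimension 5 - 2 = 3, so there are 3 Jordan blocks; the rank sequence gives block sizes [2, 2, 1].

Assembling the blocks gives the Jordan form J above.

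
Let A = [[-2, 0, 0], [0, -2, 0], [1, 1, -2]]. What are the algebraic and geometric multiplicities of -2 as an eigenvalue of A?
The characteristic polynomial is (x + 2)^3, so the factor x + 2 appears with exponent 3: the algebraic multiplicity is 3.

rank(A + 2I) = 1, so the eigenspace has dimension 3 - 1 = 2: the geometric multiplicity is 2.

Since 2 < 3, A is not diagonalizable.

algebraic multiplicity 3, geometric multiplicity 2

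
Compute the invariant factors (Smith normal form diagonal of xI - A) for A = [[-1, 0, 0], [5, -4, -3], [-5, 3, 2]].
The Jordan structure of A has elementary divisors (x + 1)^2, (x + 1). Arranging the block sizes at each eigenvalue in decreasing order and taking row products gives the invariant factors.

Invariant factors (smallest first, each dividing the next): x + 1, (x + 1)^2.

Check: the last factor (x + 1)^2 is the minimal polynomial, and the product (x + 1)^3 is the characteristic polynomial.

x + 1, (x + 1)^2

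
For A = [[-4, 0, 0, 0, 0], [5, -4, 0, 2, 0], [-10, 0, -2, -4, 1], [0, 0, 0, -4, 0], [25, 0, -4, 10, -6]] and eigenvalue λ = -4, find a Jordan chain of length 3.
We seek v_1 ∈ ker((A + 4I)^3) \ ker((A + 4I)^2), then set v_{i+1} = (A + 4I) v_i.

One such chain is v_1 = [[1, 0, 0, -2, 0]]^T, v_2 = [[0, 1, -2, 0, 5]]^T, v_3 = [[0, 0, 1, 0, -2]]^T. Check: (A + 4I) v_3 = [[0, 0, 0, 0, 0]]^T = 0.

v_1 = [[1, 0, 0, -2, 0]]^T, v_2 = [[0, 1, -2, 0, 5]]^T, v_3 = [[0, 0, 1, 0, -2]]^T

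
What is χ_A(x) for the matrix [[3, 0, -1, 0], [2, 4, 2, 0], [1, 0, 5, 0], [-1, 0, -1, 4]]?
χ_A(x) = (x - 4)^4

xI - A = [[x - 3, 0, 1, 0], [-2, x - 4, -2, 0], [-1, 0, x - 5, 0], [1, 0, 1, x - 4]].

Expanding det(xI - A) along the first row:
det(xI - A) = + (x - 3)·det([[x - 4, -2, 0], [0, x - 5, 0], [0, 1, x - 4]]) - (0)·det([[-2, -2, 0], [-1, x - 5, 0], [1, 1, x - 4]]) + (1)·det([[-2, x - 4, 0], [-1, 0, 0], [1, 0, x - 4]]) - (0)·det([[-2, x - 4, -2], [-1, 0, x - 5], [1, 0, 1]]).

Evaluating gives χ_A(x) = x^4 - 16x^3 + 96x^2 - 256x + 256 = (x - 4)^4.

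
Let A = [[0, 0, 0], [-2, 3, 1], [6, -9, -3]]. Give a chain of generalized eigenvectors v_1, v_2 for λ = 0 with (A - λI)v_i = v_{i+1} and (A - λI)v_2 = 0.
We seek v_1 ∈ ker(A^2) \ ker(A), then set v_{i+1} = A v_i.

One such chain is v_1 = [[1, 1, 0]]^T, v_2 = [[0, 1, -3]]^T. Check: A v_2 = [[0, 0, 0]]^T = 0.

v_1 = [[1, 1, 0]]^T, v_2 = [[0, 1, -3]]^T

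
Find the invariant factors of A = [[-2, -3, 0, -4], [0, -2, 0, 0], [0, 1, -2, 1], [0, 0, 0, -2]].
(x + 2)^2, (x + 2)^2

The Jordan structure of A has elementary divisors (x + 2)^2, (x + 2)^2. Arranging the block sizes at each eigenvalue in decreasing order and taking row products gives the invariant factors.

Invariant factors (smallest first, each dividing the next): (x + 2)^2, (x + 2)^2.

Check: the last factor (x + 2)^2 is the minimal polynomial, and the product (x + 2)^4 is the characteristic polynomial.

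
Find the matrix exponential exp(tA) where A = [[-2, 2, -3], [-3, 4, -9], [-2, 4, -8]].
A has Jordan form J = [[-2, 1, 0], [0, -2, 1], [0, 0, -2]] with A = PJP^{-1}, so e^{tA} = P e^{tJ} P^{-1}.

For a Jordan block J_k(λ), e^{tJ_k(λ)} = e^{λt} · (I + tN + t^2 N^2/2! + ... + t^{k-1} N^{k-1}/(k-1)!) where N is the nilpotent superdiagonal part.

Assembling the blocks and conjugating back gives the entries of e^{tA} as shown above.

e^{tA} = [[e^{-2*t}, 2*t*e^{-2*t}, -3*t*e^{-2*t}], [-3*t*e^{-2*t}, (-3*t^2 + 6*t + 1)*e^{-2*t}, 9*t*(t - 2)*e^{-2*t}/2], [-2*t*e^{-2*t}, 2*t*(2 - t)*e^{-2*t}, (3*t^2 - 6*t + 1)*e^{-2*t}]]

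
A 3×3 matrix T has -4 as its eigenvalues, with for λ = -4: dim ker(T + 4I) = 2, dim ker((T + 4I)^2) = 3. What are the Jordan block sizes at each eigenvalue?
λ = -4: successive nullity increments [2, 1] count blocks of size ≥ k; block sizes are [2, 1].

Jordan blocks: (-4, 2), (-4, 1)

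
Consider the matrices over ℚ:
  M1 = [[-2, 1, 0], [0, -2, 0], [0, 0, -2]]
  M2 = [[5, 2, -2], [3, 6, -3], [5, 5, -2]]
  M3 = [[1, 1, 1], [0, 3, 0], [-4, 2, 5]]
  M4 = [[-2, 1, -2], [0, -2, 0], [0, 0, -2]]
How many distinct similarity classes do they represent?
Characteristic polynomials: χ_{M1} = (x + 2)^3, χ_{M2} = (x - 3)^3, χ_{M3} = (x - 3)^3, χ_{M4} = (x + 2)^3.

{M1, M4}: invariant factors x + 2, (x + 2)^2.

{M2, M3}: invariant factors x - 3, (x - 3)^2.

Matrices are similar if and only if their invariant-factor lists agree; the partition into similarity classes is {M1, M4}, {M2, M3}.

2 classes: {M1, M4}, {M2, M3}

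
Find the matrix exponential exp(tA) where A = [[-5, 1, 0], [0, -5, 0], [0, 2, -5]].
A has Jordan form J = [[-5, 1, 0], [0, -5, 0], [0, 0, -5]] with A = PJP^{-1}, so e^{tA} = P e^{tJ} P^{-1}.

For a Jordan block J_k(λ), e^{tJ_k(λ)} = e^{λt} · (I + tN + t^2 N^2/2! + ... + t^{k-1} N^{k-1}/(k-1)!) where N is the nilpotent superdiagonal part.

Assembling the blocks and conjugating back gives the entries of e^{tA} as shown above.

e^{tA} = [[e^{-5*t}, t*e^{-5*t}, 0], [0, e^{-5*t}, 0], [0, 2*t*e^{-5*t}, e^{-5*t}]]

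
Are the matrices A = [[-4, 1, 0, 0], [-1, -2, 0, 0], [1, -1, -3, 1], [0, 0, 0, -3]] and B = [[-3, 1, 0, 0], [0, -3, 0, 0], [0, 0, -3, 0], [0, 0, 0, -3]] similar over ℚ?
Both have characteristic polynomial (x + 3)^4 and minimal polynomial (x + 3)^2. But rank(A + 3I) = 2 for A while rank(B + 3I) = 1 for B, so the number of Jordan blocks at λ = -3 differs. A and B are not similar.

No.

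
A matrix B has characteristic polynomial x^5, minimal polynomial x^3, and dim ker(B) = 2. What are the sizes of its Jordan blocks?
Jordan blocks: (0, 3), (0, 2)

λ = 0: algebraic multiplicity 5 (exponent in χ_B), largest block size 3 (exponent in m_B), 2 blocks (geometric multiplicity). These force block sizes [3, 2].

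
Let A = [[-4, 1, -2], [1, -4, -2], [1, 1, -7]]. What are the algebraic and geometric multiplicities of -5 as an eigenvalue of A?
The characteristic polynomial is (x + 5)^3, so the factor x + 5 appears with exponent 3: the algebraic multiplicity is 3.

rank(A + 5I) = 1, so the eigenspace has dimension 3 - 1 = 2: the geometric multiplicity is 2.

Since 2 < 3, A is not diagonalizable.

algebraic multiplicity 3, geometric multiplicity 2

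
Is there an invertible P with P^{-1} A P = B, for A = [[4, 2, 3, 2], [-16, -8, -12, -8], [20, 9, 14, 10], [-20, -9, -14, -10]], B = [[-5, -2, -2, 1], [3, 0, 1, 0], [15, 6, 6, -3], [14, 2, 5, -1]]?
Two matrices over a field are similar if and only if they have the same invariant factors.

Both A and B have characteristic polynomial x^4 and minimal polynomial x^3. Computing further, both have invariant factors x, x^3. Hence A and B are similar.

Yes.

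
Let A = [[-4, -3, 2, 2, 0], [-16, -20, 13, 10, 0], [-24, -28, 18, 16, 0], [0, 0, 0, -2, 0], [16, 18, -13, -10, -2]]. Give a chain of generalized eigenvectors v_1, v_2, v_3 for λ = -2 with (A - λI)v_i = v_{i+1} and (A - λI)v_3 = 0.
v_1 = [[0, -2, -3, 0, 2]]^T, v_2 = [[0, -3, -4, 0, 3]]^T, v_3 = [[1, 2, 4, 0, -2]]^T

We seek v_1 ∈ ker((A + 2I)^3) \ ker((A + 2I)^2), then set v_{i+1} = (A + 2I) v_i.

One such chain is v_1 = [[0, -2, -3, 0, 2]]^T, v_2 = [[0, -3, -4, 0, 3]]^T, v_3 = [[1, 2, 4, 0, -2]]^T. Check: (A + 2I) v_3 = [[0, 0, 0, 0, 0]]^T = 0.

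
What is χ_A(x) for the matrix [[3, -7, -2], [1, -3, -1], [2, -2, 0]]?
xI - A = [[x - 3, 7, 2], [-1, x + 3, 1], [-2, 2, x]].

Expanding det(xI - A) along the first row:
det(xI - A) = + (x - 3)·det([[x + 3, 1], [2, x]]) - (7)·det([[-1, 1], [-2, x]]) + (2)·det([[-1, x + 3], [-2, 2]]).

Evaluating gives χ_A(x) = x^3.

χ_A(x) = x^3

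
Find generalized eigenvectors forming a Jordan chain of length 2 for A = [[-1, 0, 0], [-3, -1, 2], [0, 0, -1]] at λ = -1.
We seek v_1 ∈ ker((A + I)^2) \ ker(A + I), then set v_{i+1} = (A + I) v_i.

One such chain is v_1 = [[-1, 1, -1]]^T, v_2 = [[0, 1, 0]]^T. Check: (A + I) v_2 = [[0, 0, 0]]^T = 0.

v_1 = [[-1, 1, -1]]^T, v_2 = [[0, 1, 0]]^T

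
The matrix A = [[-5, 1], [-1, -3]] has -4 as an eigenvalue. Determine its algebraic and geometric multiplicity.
The characteristic polynomial is (x + 4)^2, so the factor x + 4 appears with exponent 2: the algebraic multiplicity is 2.

rank(A + 4I) = 1, so the eigenspace has dimension 2 - 1 = 1: the geometric multiplicity is 1.

Since 1 < 2, A is not diagonalizable.

algebraic multiplicity 2, geometric multiplicity 1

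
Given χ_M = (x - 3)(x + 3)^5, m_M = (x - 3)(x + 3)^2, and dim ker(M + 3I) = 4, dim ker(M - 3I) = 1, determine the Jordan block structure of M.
Jordan blocks: (-3, 2), (-3, 1), (-3, 1), (-3, 1), (3, 1)

λ = -3: algebraic multiplicity 5 (exponent in χ_M), largest block size 2 (exponent in m_M), 4 blocks (geometric multiplicity). These force block sizes [2, 1, 1, 1].
λ = 3: algebraic multiplicity 1 (exponent in χ_M), largest block size 1 (exponent in m_M), 1 block (geometric multiplicity). This forces block sizes [1].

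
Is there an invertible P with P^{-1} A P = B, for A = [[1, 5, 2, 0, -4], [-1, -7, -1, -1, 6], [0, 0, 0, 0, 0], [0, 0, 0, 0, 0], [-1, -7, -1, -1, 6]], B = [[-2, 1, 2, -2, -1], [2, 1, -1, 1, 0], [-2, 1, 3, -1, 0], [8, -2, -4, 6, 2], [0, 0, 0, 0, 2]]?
No.

trace(A) = 0 but trace(B) = 10. The trace is a similarity invariant, so A and B are not similar.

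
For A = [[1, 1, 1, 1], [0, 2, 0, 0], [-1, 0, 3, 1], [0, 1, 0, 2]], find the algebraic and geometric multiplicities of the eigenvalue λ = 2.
algebraic multiplicity 4, geometric multiplicity 2

The characteristic polynomial is (x - 2)^4, so the factor x - 2 appears with exponent 4: the algebraic multiplicity is 4.

rank(A - 2I) = 2, so the eigenspace has dimension 4 - 2 = 2: the geometric multiplicity is 2.

Since 2 < 4, A is not diagonalizable.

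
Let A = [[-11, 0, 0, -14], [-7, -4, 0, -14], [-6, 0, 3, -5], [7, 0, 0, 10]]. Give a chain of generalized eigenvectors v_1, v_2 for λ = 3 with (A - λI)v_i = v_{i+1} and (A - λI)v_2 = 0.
v_1 = [[-1, -1, 0, 1]]^T, v_2 = [[0, 0, 1, 0]]^T

We seek v_1 ∈ ker((A - 3I)^2) \ ker(A - 3I), then set v_{i+1} = (A - 3I) v_i.

One such chain is v_1 = [[-1, -1, 0, 1]]^T, v_2 = [[0, 0, 1, 0]]^T. Check: (A - 3I) v_2 = [[0, 0, 0, 0]]^T = 0.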